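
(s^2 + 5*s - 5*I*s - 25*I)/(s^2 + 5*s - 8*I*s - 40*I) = (s - 5*I)/(s - 8*I)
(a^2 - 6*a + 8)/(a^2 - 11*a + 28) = (a - 2)/(a - 7)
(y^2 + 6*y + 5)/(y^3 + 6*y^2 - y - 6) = (y + 5)/(y^2 + 5*y - 6)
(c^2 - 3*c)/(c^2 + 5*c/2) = 2*(c - 3)/(2*c + 5)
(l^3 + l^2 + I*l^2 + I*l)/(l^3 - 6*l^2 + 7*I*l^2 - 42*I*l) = (l^2 + l*(1 + I) + I)/(l^2 + l*(-6 + 7*I) - 42*I)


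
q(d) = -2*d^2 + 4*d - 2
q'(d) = 4 - 4*d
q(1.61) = -0.74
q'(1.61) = -2.44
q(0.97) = -0.00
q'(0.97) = 0.12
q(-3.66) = -43.43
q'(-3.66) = 18.64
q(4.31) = -21.91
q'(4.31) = -13.24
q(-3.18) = -34.94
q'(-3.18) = 16.72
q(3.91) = -16.94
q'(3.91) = -11.64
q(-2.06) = -18.73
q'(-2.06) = 12.24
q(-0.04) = -2.16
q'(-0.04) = 4.16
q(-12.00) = -338.00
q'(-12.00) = 52.00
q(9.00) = -128.00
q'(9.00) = -32.00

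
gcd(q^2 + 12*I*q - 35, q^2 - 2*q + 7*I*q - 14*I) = q + 7*I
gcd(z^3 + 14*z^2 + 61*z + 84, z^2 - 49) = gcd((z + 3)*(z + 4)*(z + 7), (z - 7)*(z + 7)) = z + 7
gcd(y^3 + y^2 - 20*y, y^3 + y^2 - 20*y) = y^3 + y^2 - 20*y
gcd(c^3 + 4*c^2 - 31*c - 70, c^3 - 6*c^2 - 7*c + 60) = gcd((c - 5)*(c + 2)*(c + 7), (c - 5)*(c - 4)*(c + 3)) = c - 5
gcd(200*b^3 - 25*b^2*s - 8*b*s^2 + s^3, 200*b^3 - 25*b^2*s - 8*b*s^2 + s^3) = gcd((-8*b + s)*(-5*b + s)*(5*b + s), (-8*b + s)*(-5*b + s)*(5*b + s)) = 200*b^3 - 25*b^2*s - 8*b*s^2 + s^3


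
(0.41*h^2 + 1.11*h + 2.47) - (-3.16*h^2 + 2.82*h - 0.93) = 3.57*h^2 - 1.71*h + 3.4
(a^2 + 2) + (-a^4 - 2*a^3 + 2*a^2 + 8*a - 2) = -a^4 - 2*a^3 + 3*a^2 + 8*a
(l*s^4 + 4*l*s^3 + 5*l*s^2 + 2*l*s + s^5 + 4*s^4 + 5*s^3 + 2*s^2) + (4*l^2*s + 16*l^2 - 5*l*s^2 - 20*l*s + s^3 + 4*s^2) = 4*l^2*s + 16*l^2 + l*s^4 + 4*l*s^3 - 18*l*s + s^5 + 4*s^4 + 6*s^3 + 6*s^2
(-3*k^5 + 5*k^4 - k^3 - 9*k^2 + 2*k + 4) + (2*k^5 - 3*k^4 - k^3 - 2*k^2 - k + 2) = -k^5 + 2*k^4 - 2*k^3 - 11*k^2 + k + 6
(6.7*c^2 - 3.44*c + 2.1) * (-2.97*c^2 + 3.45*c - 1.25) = -19.899*c^4 + 33.3318*c^3 - 26.48*c^2 + 11.545*c - 2.625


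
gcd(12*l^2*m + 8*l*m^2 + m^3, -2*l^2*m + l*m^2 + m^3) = 2*l*m + m^2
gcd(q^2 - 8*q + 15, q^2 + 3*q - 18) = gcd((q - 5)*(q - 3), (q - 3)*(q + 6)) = q - 3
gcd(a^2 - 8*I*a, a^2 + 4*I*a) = a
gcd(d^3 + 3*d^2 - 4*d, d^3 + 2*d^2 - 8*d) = d^2 + 4*d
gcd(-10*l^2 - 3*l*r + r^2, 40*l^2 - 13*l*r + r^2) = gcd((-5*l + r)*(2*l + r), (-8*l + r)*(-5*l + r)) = -5*l + r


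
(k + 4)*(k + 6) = k^2 + 10*k + 24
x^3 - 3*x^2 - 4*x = x*(x - 4)*(x + 1)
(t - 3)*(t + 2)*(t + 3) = t^3 + 2*t^2 - 9*t - 18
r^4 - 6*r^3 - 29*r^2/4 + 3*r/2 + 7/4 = (r - 7)*(r - 1/2)*(r + 1/2)*(r + 1)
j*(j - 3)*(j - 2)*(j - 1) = j^4 - 6*j^3 + 11*j^2 - 6*j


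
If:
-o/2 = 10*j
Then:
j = -o/20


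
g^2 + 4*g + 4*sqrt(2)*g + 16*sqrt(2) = (g + 4)*(g + 4*sqrt(2))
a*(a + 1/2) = a^2 + a/2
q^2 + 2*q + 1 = (q + 1)^2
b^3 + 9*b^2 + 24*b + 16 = (b + 1)*(b + 4)^2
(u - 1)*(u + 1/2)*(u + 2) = u^3 + 3*u^2/2 - 3*u/2 - 1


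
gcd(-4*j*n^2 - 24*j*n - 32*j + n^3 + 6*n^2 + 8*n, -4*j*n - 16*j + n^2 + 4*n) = 4*j*n + 16*j - n^2 - 4*n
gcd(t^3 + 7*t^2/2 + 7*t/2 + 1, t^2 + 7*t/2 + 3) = t + 2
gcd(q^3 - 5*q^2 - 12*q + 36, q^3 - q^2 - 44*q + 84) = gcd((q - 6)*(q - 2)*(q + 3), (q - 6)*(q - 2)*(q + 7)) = q^2 - 8*q + 12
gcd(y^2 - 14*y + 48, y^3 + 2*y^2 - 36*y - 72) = y - 6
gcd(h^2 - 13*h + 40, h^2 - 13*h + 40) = h^2 - 13*h + 40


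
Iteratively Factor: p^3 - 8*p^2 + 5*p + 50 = (p + 2)*(p^2 - 10*p + 25) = (p - 5)*(p + 2)*(p - 5)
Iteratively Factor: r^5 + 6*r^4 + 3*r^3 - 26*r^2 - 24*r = (r + 3)*(r^4 + 3*r^3 - 6*r^2 - 8*r) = (r + 3)*(r + 4)*(r^3 - r^2 - 2*r) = (r - 2)*(r + 3)*(r + 4)*(r^2 + r) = r*(r - 2)*(r + 3)*(r + 4)*(r + 1)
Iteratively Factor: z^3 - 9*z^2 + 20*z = (z - 5)*(z^2 - 4*z) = (z - 5)*(z - 4)*(z)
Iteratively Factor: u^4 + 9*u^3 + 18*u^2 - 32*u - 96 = (u + 3)*(u^3 + 6*u^2 - 32) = (u + 3)*(u + 4)*(u^2 + 2*u - 8) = (u + 3)*(u + 4)^2*(u - 2)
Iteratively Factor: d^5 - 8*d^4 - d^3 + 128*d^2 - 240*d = (d - 5)*(d^4 - 3*d^3 - 16*d^2 + 48*d) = d*(d - 5)*(d^3 - 3*d^2 - 16*d + 48) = d*(d - 5)*(d - 4)*(d^2 + d - 12) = d*(d - 5)*(d - 4)*(d + 4)*(d - 3)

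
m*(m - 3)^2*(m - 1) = m^4 - 7*m^3 + 15*m^2 - 9*m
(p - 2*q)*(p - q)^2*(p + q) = p^4 - 3*p^3*q + p^2*q^2 + 3*p*q^3 - 2*q^4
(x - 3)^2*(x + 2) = x^3 - 4*x^2 - 3*x + 18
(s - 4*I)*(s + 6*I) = s^2 + 2*I*s + 24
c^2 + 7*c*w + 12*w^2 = (c + 3*w)*(c + 4*w)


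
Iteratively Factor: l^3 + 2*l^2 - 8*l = (l)*(l^2 + 2*l - 8) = l*(l - 2)*(l + 4)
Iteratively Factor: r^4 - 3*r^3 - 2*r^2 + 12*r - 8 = (r + 2)*(r^3 - 5*r^2 + 8*r - 4) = (r - 2)*(r + 2)*(r^2 - 3*r + 2) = (r - 2)^2*(r + 2)*(r - 1)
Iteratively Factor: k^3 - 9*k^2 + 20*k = (k - 5)*(k^2 - 4*k) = (k - 5)*(k - 4)*(k)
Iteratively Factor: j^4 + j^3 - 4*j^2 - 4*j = (j)*(j^3 + j^2 - 4*j - 4) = j*(j + 1)*(j^2 - 4) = j*(j - 2)*(j + 1)*(j + 2)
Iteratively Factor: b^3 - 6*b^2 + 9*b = (b)*(b^2 - 6*b + 9) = b*(b - 3)*(b - 3)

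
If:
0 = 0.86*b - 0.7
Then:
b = 0.81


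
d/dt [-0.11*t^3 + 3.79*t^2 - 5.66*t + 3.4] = -0.33*t^2 + 7.58*t - 5.66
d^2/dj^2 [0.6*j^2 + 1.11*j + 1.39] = 1.20000000000000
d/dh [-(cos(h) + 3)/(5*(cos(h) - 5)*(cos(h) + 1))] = (sin(h)^2 - 6*cos(h) + 6)*sin(h)/(5*(cos(h) - 5)^2*(cos(h) + 1)^2)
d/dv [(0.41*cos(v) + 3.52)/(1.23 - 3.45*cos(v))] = -12.6483*sin(v)/(3.45*cos(v) - 1.23)^2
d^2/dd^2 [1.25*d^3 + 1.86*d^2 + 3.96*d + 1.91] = 7.5*d + 3.72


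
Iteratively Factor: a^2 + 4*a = (a + 4)*(a)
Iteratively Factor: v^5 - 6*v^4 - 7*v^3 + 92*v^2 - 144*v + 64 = (v - 4)*(v^4 - 2*v^3 - 15*v^2 + 32*v - 16) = (v - 4)*(v + 4)*(v^3 - 6*v^2 + 9*v - 4) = (v - 4)*(v - 1)*(v + 4)*(v^2 - 5*v + 4) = (v - 4)*(v - 1)^2*(v + 4)*(v - 4)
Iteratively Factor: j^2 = (j)*(j)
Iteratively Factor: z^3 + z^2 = (z)*(z^2 + z) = z^2*(z + 1)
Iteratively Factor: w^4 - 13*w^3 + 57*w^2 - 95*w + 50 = (w - 2)*(w^3 - 11*w^2 + 35*w - 25) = (w - 5)*(w - 2)*(w^2 - 6*w + 5) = (w - 5)^2*(w - 2)*(w - 1)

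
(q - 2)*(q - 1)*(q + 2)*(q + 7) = q^4 + 6*q^3 - 11*q^2 - 24*q + 28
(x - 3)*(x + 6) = x^2 + 3*x - 18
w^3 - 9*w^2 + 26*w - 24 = (w - 4)*(w - 3)*(w - 2)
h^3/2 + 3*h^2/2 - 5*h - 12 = (h/2 + 1)*(h - 3)*(h + 4)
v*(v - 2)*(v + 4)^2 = v^4 + 6*v^3 - 32*v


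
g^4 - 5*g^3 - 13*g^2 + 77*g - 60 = (g - 5)*(g - 3)*(g - 1)*(g + 4)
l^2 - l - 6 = (l - 3)*(l + 2)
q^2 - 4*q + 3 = (q - 3)*(q - 1)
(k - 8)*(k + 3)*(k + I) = k^3 - 5*k^2 + I*k^2 - 24*k - 5*I*k - 24*I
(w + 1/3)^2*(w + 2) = w^3 + 8*w^2/3 + 13*w/9 + 2/9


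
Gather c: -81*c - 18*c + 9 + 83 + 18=110 - 99*c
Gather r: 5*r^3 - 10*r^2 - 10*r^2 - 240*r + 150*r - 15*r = 5*r^3 - 20*r^2 - 105*r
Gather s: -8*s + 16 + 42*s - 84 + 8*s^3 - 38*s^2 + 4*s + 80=8*s^3 - 38*s^2 + 38*s + 12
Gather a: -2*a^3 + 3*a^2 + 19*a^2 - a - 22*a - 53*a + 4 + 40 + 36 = -2*a^3 + 22*a^2 - 76*a + 80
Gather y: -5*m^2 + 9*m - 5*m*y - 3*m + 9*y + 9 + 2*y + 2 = -5*m^2 + 6*m + y*(11 - 5*m) + 11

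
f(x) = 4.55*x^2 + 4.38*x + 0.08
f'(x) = 9.1*x + 4.38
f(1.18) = 11.58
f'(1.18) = 15.12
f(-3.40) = 37.79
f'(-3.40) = -26.56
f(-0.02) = -0.01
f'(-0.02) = 4.20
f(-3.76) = 47.94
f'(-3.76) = -29.84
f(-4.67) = 78.86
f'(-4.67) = -38.12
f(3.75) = 80.49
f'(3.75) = 38.50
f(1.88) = 24.40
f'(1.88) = 21.49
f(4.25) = 100.88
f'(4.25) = 43.06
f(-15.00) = 958.13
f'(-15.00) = -132.12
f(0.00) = 0.08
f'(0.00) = 4.38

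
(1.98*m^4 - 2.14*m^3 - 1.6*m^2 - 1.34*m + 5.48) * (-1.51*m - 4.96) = -2.9898*m^5 - 6.5894*m^4 + 13.0304*m^3 + 9.9594*m^2 - 1.6284*m - 27.1808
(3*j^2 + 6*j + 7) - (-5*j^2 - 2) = 8*j^2 + 6*j + 9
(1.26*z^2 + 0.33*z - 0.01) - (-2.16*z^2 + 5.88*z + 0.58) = 3.42*z^2 - 5.55*z - 0.59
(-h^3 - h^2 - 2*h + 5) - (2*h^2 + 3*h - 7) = -h^3 - 3*h^2 - 5*h + 12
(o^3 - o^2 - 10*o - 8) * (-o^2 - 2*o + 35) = -o^5 - o^4 + 47*o^3 - 7*o^2 - 334*o - 280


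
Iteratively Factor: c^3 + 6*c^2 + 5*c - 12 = (c - 1)*(c^2 + 7*c + 12) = (c - 1)*(c + 4)*(c + 3)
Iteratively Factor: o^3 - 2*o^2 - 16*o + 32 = (o - 4)*(o^2 + 2*o - 8) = (o - 4)*(o + 4)*(o - 2)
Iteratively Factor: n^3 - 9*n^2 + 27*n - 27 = (n - 3)*(n^2 - 6*n + 9) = (n - 3)^2*(n - 3)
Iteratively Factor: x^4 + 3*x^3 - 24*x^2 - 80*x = (x)*(x^3 + 3*x^2 - 24*x - 80) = x*(x + 4)*(x^2 - x - 20) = x*(x + 4)^2*(x - 5)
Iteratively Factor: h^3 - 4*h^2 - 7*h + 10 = (h + 2)*(h^2 - 6*h + 5) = (h - 1)*(h + 2)*(h - 5)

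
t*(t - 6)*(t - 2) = t^3 - 8*t^2 + 12*t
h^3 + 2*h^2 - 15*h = h*(h - 3)*(h + 5)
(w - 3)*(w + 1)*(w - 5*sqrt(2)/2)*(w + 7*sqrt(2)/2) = w^4 - 2*w^3 + sqrt(2)*w^3 - 41*w^2/2 - 2*sqrt(2)*w^2 - 3*sqrt(2)*w + 35*w + 105/2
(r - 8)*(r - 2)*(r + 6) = r^3 - 4*r^2 - 44*r + 96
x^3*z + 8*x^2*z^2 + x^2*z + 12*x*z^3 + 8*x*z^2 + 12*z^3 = (x + 2*z)*(x + 6*z)*(x*z + z)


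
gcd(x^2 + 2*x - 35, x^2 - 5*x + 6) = 1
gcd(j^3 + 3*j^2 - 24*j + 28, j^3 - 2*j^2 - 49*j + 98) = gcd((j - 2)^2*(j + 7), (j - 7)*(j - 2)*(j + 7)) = j^2 + 5*j - 14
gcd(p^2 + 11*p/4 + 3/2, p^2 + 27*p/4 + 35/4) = 1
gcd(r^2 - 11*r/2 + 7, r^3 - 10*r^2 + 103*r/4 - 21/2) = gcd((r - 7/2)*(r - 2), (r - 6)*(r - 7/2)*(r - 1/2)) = r - 7/2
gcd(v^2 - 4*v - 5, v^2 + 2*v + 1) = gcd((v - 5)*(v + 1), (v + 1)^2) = v + 1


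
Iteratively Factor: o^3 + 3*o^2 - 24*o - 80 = (o + 4)*(o^2 - o - 20) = (o - 5)*(o + 4)*(o + 4)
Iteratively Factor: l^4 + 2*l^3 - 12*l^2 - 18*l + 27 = (l + 3)*(l^3 - l^2 - 9*l + 9) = (l - 3)*(l + 3)*(l^2 + 2*l - 3) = (l - 3)*(l - 1)*(l + 3)*(l + 3)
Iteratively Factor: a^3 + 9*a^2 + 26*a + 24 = (a + 2)*(a^2 + 7*a + 12) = (a + 2)*(a + 3)*(a + 4)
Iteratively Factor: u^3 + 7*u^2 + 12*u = (u)*(u^2 + 7*u + 12) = u*(u + 3)*(u + 4)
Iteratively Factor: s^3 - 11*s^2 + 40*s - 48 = (s - 4)*(s^2 - 7*s + 12) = (s - 4)^2*(s - 3)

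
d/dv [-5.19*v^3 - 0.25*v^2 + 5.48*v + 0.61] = -15.57*v^2 - 0.5*v + 5.48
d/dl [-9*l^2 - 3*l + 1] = -18*l - 3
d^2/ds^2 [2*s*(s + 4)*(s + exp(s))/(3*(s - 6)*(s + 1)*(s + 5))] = 2*(s^8*exp(s) + 2*s^7*exp(s) - 76*s^6*exp(s) + 8*s^6 - 284*s^5*exp(s) + 186*s^5 + 1343*s^4*exp(s) + 1104*s^4 + 8534*s^3*exp(s) + 3602*s^3 + 15360*s^2*exp(s) + 5580*s^2 + 14640*s*exp(s) + 5400*s + 1560*exp(s) + 7200)/(3*(s^9 - 93*s^7 - 90*s^6 + 2883*s^5 + 5580*s^4 - 27091*s^3 - 86490*s^2 - 83700*s - 27000))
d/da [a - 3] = 1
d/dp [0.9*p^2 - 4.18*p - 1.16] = 1.8*p - 4.18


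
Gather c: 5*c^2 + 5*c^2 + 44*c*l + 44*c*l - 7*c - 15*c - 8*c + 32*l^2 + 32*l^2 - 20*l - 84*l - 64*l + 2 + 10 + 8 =10*c^2 + c*(88*l - 30) + 64*l^2 - 168*l + 20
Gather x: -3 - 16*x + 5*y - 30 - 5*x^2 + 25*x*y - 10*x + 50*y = -5*x^2 + x*(25*y - 26) + 55*y - 33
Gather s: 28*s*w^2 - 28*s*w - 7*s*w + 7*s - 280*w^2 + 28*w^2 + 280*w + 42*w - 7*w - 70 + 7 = s*(28*w^2 - 35*w + 7) - 252*w^2 + 315*w - 63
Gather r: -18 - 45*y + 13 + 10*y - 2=-35*y - 7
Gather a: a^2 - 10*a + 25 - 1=a^2 - 10*a + 24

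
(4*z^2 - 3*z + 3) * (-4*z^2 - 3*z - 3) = -16*z^4 - 15*z^2 - 9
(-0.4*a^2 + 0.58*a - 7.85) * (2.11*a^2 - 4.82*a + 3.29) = -0.844*a^4 + 3.1518*a^3 - 20.6751*a^2 + 39.7452*a - 25.8265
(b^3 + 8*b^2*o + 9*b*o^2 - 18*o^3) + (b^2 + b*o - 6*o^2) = b^3 + 8*b^2*o + b^2 + 9*b*o^2 + b*o - 18*o^3 - 6*o^2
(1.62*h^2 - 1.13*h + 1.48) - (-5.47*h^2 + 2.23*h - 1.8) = 7.09*h^2 - 3.36*h + 3.28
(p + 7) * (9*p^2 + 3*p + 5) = 9*p^3 + 66*p^2 + 26*p + 35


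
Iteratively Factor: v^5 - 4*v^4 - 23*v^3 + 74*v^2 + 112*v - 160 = (v + 2)*(v^4 - 6*v^3 - 11*v^2 + 96*v - 80) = (v + 2)*(v + 4)*(v^3 - 10*v^2 + 29*v - 20) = (v - 5)*(v + 2)*(v + 4)*(v^2 - 5*v + 4) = (v - 5)*(v - 1)*(v + 2)*(v + 4)*(v - 4)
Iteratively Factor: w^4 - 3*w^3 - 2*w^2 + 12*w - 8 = (w + 2)*(w^3 - 5*w^2 + 8*w - 4) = (w - 2)*(w + 2)*(w^2 - 3*w + 2) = (w - 2)*(w - 1)*(w + 2)*(w - 2)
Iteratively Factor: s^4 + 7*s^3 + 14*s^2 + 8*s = (s + 1)*(s^3 + 6*s^2 + 8*s) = s*(s + 1)*(s^2 + 6*s + 8) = s*(s + 1)*(s + 2)*(s + 4)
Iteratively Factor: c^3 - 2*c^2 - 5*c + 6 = (c + 2)*(c^2 - 4*c + 3) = (c - 3)*(c + 2)*(c - 1)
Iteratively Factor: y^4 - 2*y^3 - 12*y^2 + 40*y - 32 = (y - 2)*(y^3 - 12*y + 16) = (y - 2)^2*(y^2 + 2*y - 8) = (y - 2)^2*(y + 4)*(y - 2)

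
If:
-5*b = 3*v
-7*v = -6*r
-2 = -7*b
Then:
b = 2/7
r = -5/9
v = -10/21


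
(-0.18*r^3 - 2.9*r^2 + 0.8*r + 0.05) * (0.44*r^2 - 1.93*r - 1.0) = -0.0792*r^5 - 0.9286*r^4 + 6.129*r^3 + 1.378*r^2 - 0.8965*r - 0.05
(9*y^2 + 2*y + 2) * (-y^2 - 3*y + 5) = -9*y^4 - 29*y^3 + 37*y^2 + 4*y + 10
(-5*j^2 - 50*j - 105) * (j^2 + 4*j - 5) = -5*j^4 - 70*j^3 - 280*j^2 - 170*j + 525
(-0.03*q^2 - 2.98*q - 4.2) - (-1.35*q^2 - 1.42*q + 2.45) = 1.32*q^2 - 1.56*q - 6.65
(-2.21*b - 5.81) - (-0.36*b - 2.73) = -1.85*b - 3.08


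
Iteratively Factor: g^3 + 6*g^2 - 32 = (g - 2)*(g^2 + 8*g + 16) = (g - 2)*(g + 4)*(g + 4)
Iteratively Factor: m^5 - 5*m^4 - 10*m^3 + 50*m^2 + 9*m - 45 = (m + 1)*(m^4 - 6*m^3 - 4*m^2 + 54*m - 45) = (m - 5)*(m + 1)*(m^3 - m^2 - 9*m + 9) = (m - 5)*(m - 1)*(m + 1)*(m^2 - 9) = (m - 5)*(m - 1)*(m + 1)*(m + 3)*(m - 3)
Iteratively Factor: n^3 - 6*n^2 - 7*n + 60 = (n - 5)*(n^2 - n - 12) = (n - 5)*(n - 4)*(n + 3)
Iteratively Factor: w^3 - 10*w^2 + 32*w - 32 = (w - 2)*(w^2 - 8*w + 16) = (w - 4)*(w - 2)*(w - 4)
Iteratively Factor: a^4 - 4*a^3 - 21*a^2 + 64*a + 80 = (a + 1)*(a^3 - 5*a^2 - 16*a + 80) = (a + 1)*(a + 4)*(a^2 - 9*a + 20) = (a - 5)*(a + 1)*(a + 4)*(a - 4)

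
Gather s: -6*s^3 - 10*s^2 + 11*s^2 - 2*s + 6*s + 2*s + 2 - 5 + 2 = -6*s^3 + s^2 + 6*s - 1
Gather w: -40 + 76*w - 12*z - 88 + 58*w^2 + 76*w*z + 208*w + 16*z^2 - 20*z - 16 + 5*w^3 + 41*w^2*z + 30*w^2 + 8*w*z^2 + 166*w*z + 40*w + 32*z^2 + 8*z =5*w^3 + w^2*(41*z + 88) + w*(8*z^2 + 242*z + 324) + 48*z^2 - 24*z - 144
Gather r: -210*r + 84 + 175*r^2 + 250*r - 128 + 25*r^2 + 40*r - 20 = 200*r^2 + 80*r - 64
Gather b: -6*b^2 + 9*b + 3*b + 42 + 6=-6*b^2 + 12*b + 48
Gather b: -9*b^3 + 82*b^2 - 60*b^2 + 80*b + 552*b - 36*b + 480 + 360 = -9*b^3 + 22*b^2 + 596*b + 840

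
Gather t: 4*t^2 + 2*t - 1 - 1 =4*t^2 + 2*t - 2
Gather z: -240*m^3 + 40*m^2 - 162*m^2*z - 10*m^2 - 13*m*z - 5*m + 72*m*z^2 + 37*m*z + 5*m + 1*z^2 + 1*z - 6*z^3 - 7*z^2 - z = -240*m^3 + 30*m^2 - 6*z^3 + z^2*(72*m - 6) + z*(-162*m^2 + 24*m)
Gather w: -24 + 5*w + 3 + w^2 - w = w^2 + 4*w - 21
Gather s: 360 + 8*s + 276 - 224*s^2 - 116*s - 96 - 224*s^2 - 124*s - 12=-448*s^2 - 232*s + 528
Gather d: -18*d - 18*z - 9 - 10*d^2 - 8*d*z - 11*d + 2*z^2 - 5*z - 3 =-10*d^2 + d*(-8*z - 29) + 2*z^2 - 23*z - 12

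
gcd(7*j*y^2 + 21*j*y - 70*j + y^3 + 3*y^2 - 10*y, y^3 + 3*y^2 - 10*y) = y^2 + 3*y - 10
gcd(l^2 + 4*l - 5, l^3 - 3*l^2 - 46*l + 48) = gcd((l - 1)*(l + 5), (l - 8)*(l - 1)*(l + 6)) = l - 1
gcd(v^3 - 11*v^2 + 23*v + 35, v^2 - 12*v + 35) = v^2 - 12*v + 35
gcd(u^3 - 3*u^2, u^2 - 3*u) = u^2 - 3*u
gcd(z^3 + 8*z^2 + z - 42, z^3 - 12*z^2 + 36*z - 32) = z - 2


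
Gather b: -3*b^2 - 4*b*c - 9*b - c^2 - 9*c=-3*b^2 + b*(-4*c - 9) - c^2 - 9*c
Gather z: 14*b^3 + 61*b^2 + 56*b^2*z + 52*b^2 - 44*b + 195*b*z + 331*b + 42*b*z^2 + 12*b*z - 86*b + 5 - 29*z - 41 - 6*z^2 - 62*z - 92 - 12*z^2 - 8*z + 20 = 14*b^3 + 113*b^2 + 201*b + z^2*(42*b - 18) + z*(56*b^2 + 207*b - 99) - 108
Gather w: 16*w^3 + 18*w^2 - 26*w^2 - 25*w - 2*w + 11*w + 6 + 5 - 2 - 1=16*w^3 - 8*w^2 - 16*w + 8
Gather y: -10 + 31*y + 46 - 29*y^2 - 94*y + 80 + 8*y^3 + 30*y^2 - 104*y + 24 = 8*y^3 + y^2 - 167*y + 140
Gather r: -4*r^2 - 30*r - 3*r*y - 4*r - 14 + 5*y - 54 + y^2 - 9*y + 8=-4*r^2 + r*(-3*y - 34) + y^2 - 4*y - 60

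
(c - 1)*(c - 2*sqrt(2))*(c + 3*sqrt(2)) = c^3 - c^2 + sqrt(2)*c^2 - 12*c - sqrt(2)*c + 12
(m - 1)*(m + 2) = m^2 + m - 2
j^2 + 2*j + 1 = (j + 1)^2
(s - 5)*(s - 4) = s^2 - 9*s + 20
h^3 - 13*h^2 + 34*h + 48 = (h - 8)*(h - 6)*(h + 1)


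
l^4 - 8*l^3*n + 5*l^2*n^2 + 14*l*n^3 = l*(l - 7*n)*(l - 2*n)*(l + n)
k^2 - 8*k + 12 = (k - 6)*(k - 2)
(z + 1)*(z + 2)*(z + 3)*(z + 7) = z^4 + 13*z^3 + 53*z^2 + 83*z + 42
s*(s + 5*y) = s^2 + 5*s*y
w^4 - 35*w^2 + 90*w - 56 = (w - 4)*(w - 2)*(w - 1)*(w + 7)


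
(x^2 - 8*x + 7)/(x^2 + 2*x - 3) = (x - 7)/(x + 3)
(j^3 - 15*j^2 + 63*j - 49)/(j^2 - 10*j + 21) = (j^2 - 8*j + 7)/(j - 3)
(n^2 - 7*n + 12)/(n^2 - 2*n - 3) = (n - 4)/(n + 1)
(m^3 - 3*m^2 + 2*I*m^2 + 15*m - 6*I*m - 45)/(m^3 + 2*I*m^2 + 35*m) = (m^3 + m^2*(-3 + 2*I) + 3*m*(5 - 2*I) - 45)/(m*(m^2 + 2*I*m + 35))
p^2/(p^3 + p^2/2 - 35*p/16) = 16*p/(16*p^2 + 8*p - 35)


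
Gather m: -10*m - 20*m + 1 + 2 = 3 - 30*m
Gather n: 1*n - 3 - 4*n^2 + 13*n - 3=-4*n^2 + 14*n - 6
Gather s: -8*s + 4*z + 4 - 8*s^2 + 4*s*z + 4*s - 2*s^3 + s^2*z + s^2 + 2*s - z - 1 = -2*s^3 + s^2*(z - 7) + s*(4*z - 2) + 3*z + 3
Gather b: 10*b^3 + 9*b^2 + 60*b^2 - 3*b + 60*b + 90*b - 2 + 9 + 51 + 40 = 10*b^3 + 69*b^2 + 147*b + 98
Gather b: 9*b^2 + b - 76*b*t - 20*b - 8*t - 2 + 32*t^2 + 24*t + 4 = 9*b^2 + b*(-76*t - 19) + 32*t^2 + 16*t + 2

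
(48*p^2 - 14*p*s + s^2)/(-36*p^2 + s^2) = (-8*p + s)/(6*p + s)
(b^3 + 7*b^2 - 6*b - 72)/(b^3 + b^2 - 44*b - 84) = (b^2 + b - 12)/(b^2 - 5*b - 14)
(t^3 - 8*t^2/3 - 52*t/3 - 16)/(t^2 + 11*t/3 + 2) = (3*t^3 - 8*t^2 - 52*t - 48)/(3*t^2 + 11*t + 6)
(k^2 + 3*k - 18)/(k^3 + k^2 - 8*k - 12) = (k + 6)/(k^2 + 4*k + 4)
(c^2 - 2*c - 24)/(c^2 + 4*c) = (c - 6)/c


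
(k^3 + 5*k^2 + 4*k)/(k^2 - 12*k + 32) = k*(k^2 + 5*k + 4)/(k^2 - 12*k + 32)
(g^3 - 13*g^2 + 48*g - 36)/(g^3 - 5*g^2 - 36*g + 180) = (g^2 - 7*g + 6)/(g^2 + g - 30)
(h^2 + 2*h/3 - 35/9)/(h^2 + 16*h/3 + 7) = (h - 5/3)/(h + 3)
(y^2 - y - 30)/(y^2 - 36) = (y + 5)/(y + 6)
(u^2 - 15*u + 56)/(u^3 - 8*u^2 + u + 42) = (u - 8)/(u^2 - u - 6)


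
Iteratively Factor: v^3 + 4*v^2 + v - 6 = (v + 2)*(v^2 + 2*v - 3) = (v + 2)*(v + 3)*(v - 1)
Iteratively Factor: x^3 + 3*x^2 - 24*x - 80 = (x - 5)*(x^2 + 8*x + 16) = (x - 5)*(x + 4)*(x + 4)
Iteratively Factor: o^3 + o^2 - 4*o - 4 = (o + 2)*(o^2 - o - 2) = (o - 2)*(o + 2)*(o + 1)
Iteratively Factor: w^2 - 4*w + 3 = (w - 1)*(w - 3)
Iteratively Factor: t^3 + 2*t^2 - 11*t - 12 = (t + 4)*(t^2 - 2*t - 3) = (t - 3)*(t + 4)*(t + 1)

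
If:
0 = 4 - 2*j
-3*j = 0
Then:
No Solution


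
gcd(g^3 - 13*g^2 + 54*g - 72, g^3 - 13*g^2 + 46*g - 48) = g - 3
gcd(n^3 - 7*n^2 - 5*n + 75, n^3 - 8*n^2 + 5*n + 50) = n^2 - 10*n + 25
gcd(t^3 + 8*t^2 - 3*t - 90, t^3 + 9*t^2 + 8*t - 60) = t^2 + 11*t + 30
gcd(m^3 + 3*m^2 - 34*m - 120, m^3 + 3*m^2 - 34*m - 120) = m^3 + 3*m^2 - 34*m - 120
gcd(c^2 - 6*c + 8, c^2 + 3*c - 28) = c - 4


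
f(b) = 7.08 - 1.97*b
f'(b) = -1.97000000000000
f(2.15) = 2.84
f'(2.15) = -1.97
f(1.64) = 3.85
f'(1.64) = -1.97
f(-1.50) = 10.04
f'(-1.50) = -1.97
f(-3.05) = 13.09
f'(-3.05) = -1.97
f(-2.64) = 12.28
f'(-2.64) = -1.97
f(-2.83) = 12.66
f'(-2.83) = -1.97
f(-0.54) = 8.14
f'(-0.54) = -1.97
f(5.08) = -2.93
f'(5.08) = -1.97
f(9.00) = -10.65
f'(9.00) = -1.97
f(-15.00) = 36.63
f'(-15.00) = -1.97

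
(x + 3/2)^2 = x^2 + 3*x + 9/4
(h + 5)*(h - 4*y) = h^2 - 4*h*y + 5*h - 20*y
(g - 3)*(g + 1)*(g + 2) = g^3 - 7*g - 6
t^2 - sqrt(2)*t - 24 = (t - 4*sqrt(2))*(t + 3*sqrt(2))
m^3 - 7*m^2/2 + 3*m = m*(m - 2)*(m - 3/2)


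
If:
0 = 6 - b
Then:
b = 6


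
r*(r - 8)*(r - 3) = r^3 - 11*r^2 + 24*r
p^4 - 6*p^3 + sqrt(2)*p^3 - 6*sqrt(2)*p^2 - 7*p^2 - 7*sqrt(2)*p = p*(p - 7)*(p + 1)*(p + sqrt(2))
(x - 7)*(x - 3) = x^2 - 10*x + 21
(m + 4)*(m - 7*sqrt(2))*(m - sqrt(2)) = m^3 - 8*sqrt(2)*m^2 + 4*m^2 - 32*sqrt(2)*m + 14*m + 56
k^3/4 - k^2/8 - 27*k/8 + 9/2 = (k/4 + 1)*(k - 3)*(k - 3/2)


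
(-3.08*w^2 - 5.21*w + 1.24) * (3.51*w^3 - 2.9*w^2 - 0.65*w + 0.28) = -10.8108*w^5 - 9.3551*w^4 + 21.4634*w^3 - 1.0719*w^2 - 2.2648*w + 0.3472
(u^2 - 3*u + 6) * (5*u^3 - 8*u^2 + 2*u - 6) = 5*u^5 - 23*u^4 + 56*u^3 - 60*u^2 + 30*u - 36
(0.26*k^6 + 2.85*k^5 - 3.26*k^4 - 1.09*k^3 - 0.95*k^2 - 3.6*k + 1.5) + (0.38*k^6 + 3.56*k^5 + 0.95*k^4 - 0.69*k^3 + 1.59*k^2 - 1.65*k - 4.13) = 0.64*k^6 + 6.41*k^5 - 2.31*k^4 - 1.78*k^3 + 0.64*k^2 - 5.25*k - 2.63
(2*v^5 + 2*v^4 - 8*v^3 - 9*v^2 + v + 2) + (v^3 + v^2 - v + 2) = 2*v^5 + 2*v^4 - 7*v^3 - 8*v^2 + 4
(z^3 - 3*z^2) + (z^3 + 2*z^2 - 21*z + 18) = 2*z^3 - z^2 - 21*z + 18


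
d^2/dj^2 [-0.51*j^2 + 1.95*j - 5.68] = -1.02000000000000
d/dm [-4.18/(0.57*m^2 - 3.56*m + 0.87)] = (4.7652*m - 14.8808)/(0.57*m^2 - 3.56*m + 0.87)^2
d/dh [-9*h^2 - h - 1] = -18*h - 1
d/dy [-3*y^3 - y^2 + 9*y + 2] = -9*y^2 - 2*y + 9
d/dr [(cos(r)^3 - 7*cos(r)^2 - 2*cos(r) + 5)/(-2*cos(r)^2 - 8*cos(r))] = (cos(r)^4 + 8*cos(r)^3 - 26*cos(r)^2 - 10*cos(r) - 20)*sin(r)/(2*(cos(r) + 4)^2*cos(r)^2)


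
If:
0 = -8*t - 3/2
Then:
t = -3/16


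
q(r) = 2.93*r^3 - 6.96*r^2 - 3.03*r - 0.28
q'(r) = 8.79*r^2 - 13.92*r - 3.03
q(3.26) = 17.39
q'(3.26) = 45.01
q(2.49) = -5.74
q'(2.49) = 16.81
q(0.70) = -4.81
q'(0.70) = -8.47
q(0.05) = -0.45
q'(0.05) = -3.70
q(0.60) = -3.97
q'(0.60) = -8.22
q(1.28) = -9.42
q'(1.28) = -6.45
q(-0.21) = 0.02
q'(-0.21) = 0.28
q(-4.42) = -375.87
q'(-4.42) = 230.22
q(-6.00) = -865.54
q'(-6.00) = 396.93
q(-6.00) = -865.54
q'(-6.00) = 396.93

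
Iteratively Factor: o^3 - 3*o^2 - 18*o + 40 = (o - 5)*(o^2 + 2*o - 8) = (o - 5)*(o + 4)*(o - 2)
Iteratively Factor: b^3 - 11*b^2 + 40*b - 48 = (b - 4)*(b^2 - 7*b + 12) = (b - 4)*(b - 3)*(b - 4)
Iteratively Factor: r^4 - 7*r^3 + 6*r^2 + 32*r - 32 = (r - 4)*(r^3 - 3*r^2 - 6*r + 8) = (r - 4)*(r + 2)*(r^2 - 5*r + 4) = (r - 4)*(r - 1)*(r + 2)*(r - 4)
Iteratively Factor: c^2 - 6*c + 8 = (c - 4)*(c - 2)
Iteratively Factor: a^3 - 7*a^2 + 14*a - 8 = (a - 1)*(a^2 - 6*a + 8) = (a - 2)*(a - 1)*(a - 4)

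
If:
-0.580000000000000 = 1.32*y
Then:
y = -0.44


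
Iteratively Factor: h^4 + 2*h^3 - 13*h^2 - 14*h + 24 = (h + 2)*(h^3 - 13*h + 12) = (h - 3)*(h + 2)*(h^2 + 3*h - 4) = (h - 3)*(h + 2)*(h + 4)*(h - 1)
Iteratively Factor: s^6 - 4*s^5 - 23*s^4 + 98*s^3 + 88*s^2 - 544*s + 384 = (s - 4)*(s^5 - 23*s^3 + 6*s^2 + 112*s - 96) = (s - 4)^2*(s^4 + 4*s^3 - 7*s^2 - 22*s + 24) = (s - 4)^2*(s - 2)*(s^3 + 6*s^2 + 5*s - 12) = (s - 4)^2*(s - 2)*(s - 1)*(s^2 + 7*s + 12) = (s - 4)^2*(s - 2)*(s - 1)*(s + 3)*(s + 4)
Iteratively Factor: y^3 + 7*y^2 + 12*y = (y + 3)*(y^2 + 4*y) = y*(y + 3)*(y + 4)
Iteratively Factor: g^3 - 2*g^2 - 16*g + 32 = (g - 2)*(g^2 - 16) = (g - 4)*(g - 2)*(g + 4)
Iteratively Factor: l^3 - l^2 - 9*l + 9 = (l - 1)*(l^2 - 9) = (l - 1)*(l + 3)*(l - 3)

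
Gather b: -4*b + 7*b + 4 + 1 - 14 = 3*b - 9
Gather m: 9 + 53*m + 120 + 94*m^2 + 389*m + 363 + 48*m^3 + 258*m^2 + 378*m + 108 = 48*m^3 + 352*m^2 + 820*m + 600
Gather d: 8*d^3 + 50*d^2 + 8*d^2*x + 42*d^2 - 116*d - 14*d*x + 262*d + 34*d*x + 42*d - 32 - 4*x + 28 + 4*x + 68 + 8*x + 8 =8*d^3 + d^2*(8*x + 92) + d*(20*x + 188) + 8*x + 72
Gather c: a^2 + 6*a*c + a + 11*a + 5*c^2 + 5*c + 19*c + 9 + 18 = a^2 + 12*a + 5*c^2 + c*(6*a + 24) + 27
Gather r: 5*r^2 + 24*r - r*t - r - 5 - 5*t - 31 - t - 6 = 5*r^2 + r*(23 - t) - 6*t - 42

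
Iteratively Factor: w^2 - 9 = (w - 3)*(w + 3)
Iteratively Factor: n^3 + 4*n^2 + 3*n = (n)*(n^2 + 4*n + 3) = n*(n + 1)*(n + 3)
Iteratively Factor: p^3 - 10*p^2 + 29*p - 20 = (p - 1)*(p^2 - 9*p + 20) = (p - 4)*(p - 1)*(p - 5)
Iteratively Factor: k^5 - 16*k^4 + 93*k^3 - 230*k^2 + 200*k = (k - 4)*(k^4 - 12*k^3 + 45*k^2 - 50*k) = (k - 5)*(k - 4)*(k^3 - 7*k^2 + 10*k) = k*(k - 5)*(k - 4)*(k^2 - 7*k + 10) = k*(k - 5)^2*(k - 4)*(k - 2)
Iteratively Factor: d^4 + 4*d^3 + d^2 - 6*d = (d + 2)*(d^3 + 2*d^2 - 3*d) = d*(d + 2)*(d^2 + 2*d - 3) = d*(d + 2)*(d + 3)*(d - 1)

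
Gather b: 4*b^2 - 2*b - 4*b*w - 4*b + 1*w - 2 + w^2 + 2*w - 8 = 4*b^2 + b*(-4*w - 6) + w^2 + 3*w - 10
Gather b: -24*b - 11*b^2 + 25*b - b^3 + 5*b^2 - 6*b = -b^3 - 6*b^2 - 5*b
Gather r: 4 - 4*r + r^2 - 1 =r^2 - 4*r + 3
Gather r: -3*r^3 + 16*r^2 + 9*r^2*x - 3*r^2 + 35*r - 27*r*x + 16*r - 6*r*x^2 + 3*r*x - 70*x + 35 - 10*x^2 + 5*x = -3*r^3 + r^2*(9*x + 13) + r*(-6*x^2 - 24*x + 51) - 10*x^2 - 65*x + 35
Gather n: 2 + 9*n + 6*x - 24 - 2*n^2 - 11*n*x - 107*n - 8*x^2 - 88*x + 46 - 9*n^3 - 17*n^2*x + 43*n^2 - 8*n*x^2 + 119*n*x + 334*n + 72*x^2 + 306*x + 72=-9*n^3 + n^2*(41 - 17*x) + n*(-8*x^2 + 108*x + 236) + 64*x^2 + 224*x + 96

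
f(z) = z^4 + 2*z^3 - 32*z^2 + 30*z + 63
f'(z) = 4*z^3 + 6*z^2 - 64*z + 30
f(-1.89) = -108.75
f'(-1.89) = 145.39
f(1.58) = 44.64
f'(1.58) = -40.36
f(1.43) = 50.49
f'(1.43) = -37.55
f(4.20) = 83.87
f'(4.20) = 163.39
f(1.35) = 53.42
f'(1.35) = -35.62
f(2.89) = 0.47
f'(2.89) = -8.30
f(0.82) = 67.64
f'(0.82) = -16.24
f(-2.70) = -237.50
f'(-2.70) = 167.81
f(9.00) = 5760.00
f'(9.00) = 2856.00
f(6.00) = 819.00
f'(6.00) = 726.00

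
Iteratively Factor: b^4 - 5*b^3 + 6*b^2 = (b - 2)*(b^3 - 3*b^2) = (b - 3)*(b - 2)*(b^2) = b*(b - 3)*(b - 2)*(b)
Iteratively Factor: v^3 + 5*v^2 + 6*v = (v + 2)*(v^2 + 3*v) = (v + 2)*(v + 3)*(v)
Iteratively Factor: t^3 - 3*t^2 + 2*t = (t - 2)*(t^2 - t) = (t - 2)*(t - 1)*(t)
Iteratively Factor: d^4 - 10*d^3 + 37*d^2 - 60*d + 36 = (d - 3)*(d^3 - 7*d^2 + 16*d - 12) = (d - 3)^2*(d^2 - 4*d + 4) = (d - 3)^2*(d - 2)*(d - 2)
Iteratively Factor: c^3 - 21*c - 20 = (c + 4)*(c^2 - 4*c - 5) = (c - 5)*(c + 4)*(c + 1)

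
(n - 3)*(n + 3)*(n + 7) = n^3 + 7*n^2 - 9*n - 63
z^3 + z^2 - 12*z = z*(z - 3)*(z + 4)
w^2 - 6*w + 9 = (w - 3)^2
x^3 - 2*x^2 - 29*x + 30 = (x - 6)*(x - 1)*(x + 5)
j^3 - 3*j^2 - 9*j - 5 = (j - 5)*(j + 1)^2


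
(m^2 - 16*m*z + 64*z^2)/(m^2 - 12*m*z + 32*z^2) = (-m + 8*z)/(-m + 4*z)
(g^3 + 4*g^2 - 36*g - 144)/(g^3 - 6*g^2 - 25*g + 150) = (g^2 + 10*g + 24)/(g^2 - 25)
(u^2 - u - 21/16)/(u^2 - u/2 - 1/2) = (-16*u^2 + 16*u + 21)/(8*(-2*u^2 + u + 1))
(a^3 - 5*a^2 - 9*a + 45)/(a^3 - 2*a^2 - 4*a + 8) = (a^3 - 5*a^2 - 9*a + 45)/(a^3 - 2*a^2 - 4*a + 8)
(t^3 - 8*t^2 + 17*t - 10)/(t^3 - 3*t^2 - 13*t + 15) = (t - 2)/(t + 3)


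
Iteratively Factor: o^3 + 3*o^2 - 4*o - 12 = (o + 2)*(o^2 + o - 6) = (o + 2)*(o + 3)*(o - 2)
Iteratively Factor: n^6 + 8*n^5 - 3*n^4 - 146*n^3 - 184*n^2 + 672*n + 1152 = (n - 3)*(n^5 + 11*n^4 + 30*n^3 - 56*n^2 - 352*n - 384) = (n - 3)^2*(n^4 + 14*n^3 + 72*n^2 + 160*n + 128) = (n - 3)^2*(n + 4)*(n^3 + 10*n^2 + 32*n + 32) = (n - 3)^2*(n + 4)^2*(n^2 + 6*n + 8) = (n - 3)^2*(n + 2)*(n + 4)^2*(n + 4)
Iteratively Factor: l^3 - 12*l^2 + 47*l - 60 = (l - 5)*(l^2 - 7*l + 12) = (l - 5)*(l - 4)*(l - 3)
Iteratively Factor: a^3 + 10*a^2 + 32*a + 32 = (a + 2)*(a^2 + 8*a + 16) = (a + 2)*(a + 4)*(a + 4)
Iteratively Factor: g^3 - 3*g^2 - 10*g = (g + 2)*(g^2 - 5*g) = g*(g + 2)*(g - 5)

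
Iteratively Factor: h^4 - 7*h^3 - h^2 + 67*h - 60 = (h - 5)*(h^3 - 2*h^2 - 11*h + 12) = (h - 5)*(h - 1)*(h^2 - h - 12) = (h - 5)*(h - 1)*(h + 3)*(h - 4)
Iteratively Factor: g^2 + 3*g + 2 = (g + 1)*(g + 2)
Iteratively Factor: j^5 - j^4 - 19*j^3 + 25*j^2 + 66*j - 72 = (j - 3)*(j^4 + 2*j^3 - 13*j^2 - 14*j + 24) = (j - 3)*(j + 2)*(j^3 - 13*j + 12) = (j - 3)*(j - 1)*(j + 2)*(j^2 + j - 12) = (j - 3)^2*(j - 1)*(j + 2)*(j + 4)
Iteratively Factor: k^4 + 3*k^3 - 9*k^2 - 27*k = (k - 3)*(k^3 + 6*k^2 + 9*k) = (k - 3)*(k + 3)*(k^2 + 3*k) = k*(k - 3)*(k + 3)*(k + 3)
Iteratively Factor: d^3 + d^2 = (d + 1)*(d^2) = d*(d + 1)*(d)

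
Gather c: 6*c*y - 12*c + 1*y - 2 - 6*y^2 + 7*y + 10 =c*(6*y - 12) - 6*y^2 + 8*y + 8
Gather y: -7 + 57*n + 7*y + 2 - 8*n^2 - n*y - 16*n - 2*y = -8*n^2 + 41*n + y*(5 - n) - 5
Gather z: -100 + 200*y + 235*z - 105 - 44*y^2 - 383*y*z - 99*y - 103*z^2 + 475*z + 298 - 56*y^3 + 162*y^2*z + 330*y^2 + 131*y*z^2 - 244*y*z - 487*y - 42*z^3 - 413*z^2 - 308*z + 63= -56*y^3 + 286*y^2 - 386*y - 42*z^3 + z^2*(131*y - 516) + z*(162*y^2 - 627*y + 402) + 156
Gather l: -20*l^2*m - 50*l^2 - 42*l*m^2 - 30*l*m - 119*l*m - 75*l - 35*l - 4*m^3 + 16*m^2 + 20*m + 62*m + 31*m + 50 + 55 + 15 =l^2*(-20*m - 50) + l*(-42*m^2 - 149*m - 110) - 4*m^3 + 16*m^2 + 113*m + 120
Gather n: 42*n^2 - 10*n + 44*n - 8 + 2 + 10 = 42*n^2 + 34*n + 4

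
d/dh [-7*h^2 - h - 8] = -14*h - 1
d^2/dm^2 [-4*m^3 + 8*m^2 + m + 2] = 16 - 24*m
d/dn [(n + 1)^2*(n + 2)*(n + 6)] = 4*n^3 + 30*n^2 + 58*n + 32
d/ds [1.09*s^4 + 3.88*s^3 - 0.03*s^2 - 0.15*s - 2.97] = 4.36*s^3 + 11.64*s^2 - 0.06*s - 0.15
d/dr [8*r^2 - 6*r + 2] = 16*r - 6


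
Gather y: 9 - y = 9 - y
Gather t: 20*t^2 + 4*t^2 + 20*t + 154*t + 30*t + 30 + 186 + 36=24*t^2 + 204*t + 252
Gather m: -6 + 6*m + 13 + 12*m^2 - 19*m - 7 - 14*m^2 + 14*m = -2*m^2 + m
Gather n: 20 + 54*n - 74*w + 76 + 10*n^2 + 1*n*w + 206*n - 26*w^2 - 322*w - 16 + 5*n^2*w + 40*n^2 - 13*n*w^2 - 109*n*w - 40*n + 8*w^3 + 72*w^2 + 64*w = n^2*(5*w + 50) + n*(-13*w^2 - 108*w + 220) + 8*w^3 + 46*w^2 - 332*w + 80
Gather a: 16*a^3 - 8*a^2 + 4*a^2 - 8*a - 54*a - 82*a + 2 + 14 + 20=16*a^3 - 4*a^2 - 144*a + 36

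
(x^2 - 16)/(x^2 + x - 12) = (x - 4)/(x - 3)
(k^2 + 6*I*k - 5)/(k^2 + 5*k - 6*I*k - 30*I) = (k^2 + 6*I*k - 5)/(k^2 + k*(5 - 6*I) - 30*I)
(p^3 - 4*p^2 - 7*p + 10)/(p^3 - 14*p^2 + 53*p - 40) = (p + 2)/(p - 8)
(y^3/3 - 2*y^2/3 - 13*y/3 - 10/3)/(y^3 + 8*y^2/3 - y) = (y^3 - 2*y^2 - 13*y - 10)/(y*(3*y^2 + 8*y - 3))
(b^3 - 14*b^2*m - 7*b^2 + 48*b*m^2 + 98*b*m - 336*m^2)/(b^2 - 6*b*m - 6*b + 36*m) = (b^2 - 8*b*m - 7*b + 56*m)/(b - 6)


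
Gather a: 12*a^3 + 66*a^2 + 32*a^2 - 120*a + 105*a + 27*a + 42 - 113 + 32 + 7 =12*a^3 + 98*a^2 + 12*a - 32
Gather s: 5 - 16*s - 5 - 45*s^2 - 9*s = -45*s^2 - 25*s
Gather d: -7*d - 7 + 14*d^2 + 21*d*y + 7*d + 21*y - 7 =14*d^2 + 21*d*y + 21*y - 14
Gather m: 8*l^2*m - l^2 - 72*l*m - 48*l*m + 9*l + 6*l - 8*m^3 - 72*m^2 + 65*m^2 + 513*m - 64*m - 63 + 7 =-l^2 + 15*l - 8*m^3 - 7*m^2 + m*(8*l^2 - 120*l + 449) - 56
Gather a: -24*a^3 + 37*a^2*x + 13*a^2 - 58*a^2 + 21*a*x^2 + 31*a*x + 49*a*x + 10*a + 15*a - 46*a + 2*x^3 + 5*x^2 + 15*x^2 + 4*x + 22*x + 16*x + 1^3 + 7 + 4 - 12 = -24*a^3 + a^2*(37*x - 45) + a*(21*x^2 + 80*x - 21) + 2*x^3 + 20*x^2 + 42*x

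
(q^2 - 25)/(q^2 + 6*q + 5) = (q - 5)/(q + 1)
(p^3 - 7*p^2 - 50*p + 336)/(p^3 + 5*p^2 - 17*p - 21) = (p^2 - 14*p + 48)/(p^2 - 2*p - 3)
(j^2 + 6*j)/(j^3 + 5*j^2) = (j + 6)/(j*(j + 5))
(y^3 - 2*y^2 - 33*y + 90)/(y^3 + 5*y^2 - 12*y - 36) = (y - 5)/(y + 2)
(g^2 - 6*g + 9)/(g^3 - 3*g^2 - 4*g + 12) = (g - 3)/(g^2 - 4)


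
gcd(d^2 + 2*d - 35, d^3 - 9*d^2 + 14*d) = 1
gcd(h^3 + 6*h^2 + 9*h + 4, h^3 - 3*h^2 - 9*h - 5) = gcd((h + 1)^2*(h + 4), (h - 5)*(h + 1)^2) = h^2 + 2*h + 1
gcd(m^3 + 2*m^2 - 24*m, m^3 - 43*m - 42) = m + 6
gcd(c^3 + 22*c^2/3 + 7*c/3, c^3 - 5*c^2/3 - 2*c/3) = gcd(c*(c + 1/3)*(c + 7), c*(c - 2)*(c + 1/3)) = c^2 + c/3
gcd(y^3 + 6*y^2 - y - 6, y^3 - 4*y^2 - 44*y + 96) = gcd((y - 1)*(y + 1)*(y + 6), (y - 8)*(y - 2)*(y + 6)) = y + 6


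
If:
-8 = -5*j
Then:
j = 8/5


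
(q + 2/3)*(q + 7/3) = q^2 + 3*q + 14/9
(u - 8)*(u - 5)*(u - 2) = u^3 - 15*u^2 + 66*u - 80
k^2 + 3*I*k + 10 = (k - 2*I)*(k + 5*I)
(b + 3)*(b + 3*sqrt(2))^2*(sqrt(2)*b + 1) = sqrt(2)*b^4 + 3*sqrt(2)*b^3 + 13*b^3 + 24*sqrt(2)*b^2 + 39*b^2 + 18*b + 72*sqrt(2)*b + 54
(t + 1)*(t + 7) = t^2 + 8*t + 7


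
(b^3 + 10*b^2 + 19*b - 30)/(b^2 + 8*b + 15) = (b^2 + 5*b - 6)/(b + 3)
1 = 1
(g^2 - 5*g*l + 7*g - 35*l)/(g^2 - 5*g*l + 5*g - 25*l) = (g + 7)/(g + 5)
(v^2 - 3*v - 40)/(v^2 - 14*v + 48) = (v + 5)/(v - 6)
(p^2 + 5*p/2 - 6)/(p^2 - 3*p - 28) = (p - 3/2)/(p - 7)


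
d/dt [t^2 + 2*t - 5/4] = 2*t + 2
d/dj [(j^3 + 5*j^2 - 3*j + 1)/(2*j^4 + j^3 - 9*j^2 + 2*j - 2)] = 2*(-j^6 - 10*j^5 + 2*j^4 + j^3 - 13*j^2 - j + 2)/(4*j^8 + 4*j^7 - 35*j^6 - 10*j^5 + 77*j^4 - 40*j^3 + 40*j^2 - 8*j + 4)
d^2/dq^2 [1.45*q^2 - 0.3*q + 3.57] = 2.90000000000000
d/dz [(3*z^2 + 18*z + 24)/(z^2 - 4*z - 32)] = -30/(z^2 - 16*z + 64)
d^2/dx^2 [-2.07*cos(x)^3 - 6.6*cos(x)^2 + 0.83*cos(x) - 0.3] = 0.7225*cos(x) + 13.2*cos(2*x) + 4.6575*cos(3*x)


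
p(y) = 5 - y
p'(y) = -1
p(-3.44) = 8.44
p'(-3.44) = -1.00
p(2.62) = 2.38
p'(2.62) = -1.00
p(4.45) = 0.55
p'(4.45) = -1.00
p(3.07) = 1.93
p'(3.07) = -1.00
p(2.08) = 2.92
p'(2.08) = -1.00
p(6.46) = -1.46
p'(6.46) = -1.00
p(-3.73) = 8.73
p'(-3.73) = -1.00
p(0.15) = 4.85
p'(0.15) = -1.00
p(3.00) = 2.00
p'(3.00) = -1.00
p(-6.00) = 11.00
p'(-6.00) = -1.00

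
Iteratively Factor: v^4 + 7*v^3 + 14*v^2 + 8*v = (v + 2)*(v^3 + 5*v^2 + 4*v) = (v + 1)*(v + 2)*(v^2 + 4*v) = v*(v + 1)*(v + 2)*(v + 4)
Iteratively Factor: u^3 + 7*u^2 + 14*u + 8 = (u + 4)*(u^2 + 3*u + 2) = (u + 1)*(u + 4)*(u + 2)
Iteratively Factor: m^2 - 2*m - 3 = (m - 3)*(m + 1)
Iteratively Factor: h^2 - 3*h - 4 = (h - 4)*(h + 1)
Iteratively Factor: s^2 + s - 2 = (s - 1)*(s + 2)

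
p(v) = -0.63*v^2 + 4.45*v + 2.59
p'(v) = 4.45 - 1.26*v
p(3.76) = 10.42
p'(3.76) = -0.29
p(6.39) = 5.30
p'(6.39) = -3.60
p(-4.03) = -25.58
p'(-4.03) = 9.53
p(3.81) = 10.40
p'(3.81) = -0.35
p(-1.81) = -7.53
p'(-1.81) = 6.73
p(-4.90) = -34.34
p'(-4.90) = 10.62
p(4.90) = 9.27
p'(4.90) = -1.72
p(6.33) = 5.52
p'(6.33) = -3.53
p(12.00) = -34.73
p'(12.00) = -10.67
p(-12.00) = -141.53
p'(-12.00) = 19.57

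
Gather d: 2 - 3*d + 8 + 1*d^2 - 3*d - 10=d^2 - 6*d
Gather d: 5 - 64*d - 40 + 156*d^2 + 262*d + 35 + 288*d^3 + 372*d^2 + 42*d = 288*d^3 + 528*d^2 + 240*d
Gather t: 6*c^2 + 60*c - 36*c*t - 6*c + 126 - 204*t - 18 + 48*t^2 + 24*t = 6*c^2 + 54*c + 48*t^2 + t*(-36*c - 180) + 108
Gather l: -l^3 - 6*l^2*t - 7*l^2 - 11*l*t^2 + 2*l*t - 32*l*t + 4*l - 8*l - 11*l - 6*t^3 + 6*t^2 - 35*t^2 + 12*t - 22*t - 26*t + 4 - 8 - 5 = -l^3 + l^2*(-6*t - 7) + l*(-11*t^2 - 30*t - 15) - 6*t^3 - 29*t^2 - 36*t - 9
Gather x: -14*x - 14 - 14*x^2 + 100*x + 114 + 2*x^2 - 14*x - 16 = -12*x^2 + 72*x + 84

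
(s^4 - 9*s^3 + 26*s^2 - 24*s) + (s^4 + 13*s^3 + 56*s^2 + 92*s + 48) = 2*s^4 + 4*s^3 + 82*s^2 + 68*s + 48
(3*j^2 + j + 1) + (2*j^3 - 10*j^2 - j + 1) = 2*j^3 - 7*j^2 + 2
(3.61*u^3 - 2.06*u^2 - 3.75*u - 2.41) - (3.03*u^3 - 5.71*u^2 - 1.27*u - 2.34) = 0.58*u^3 + 3.65*u^2 - 2.48*u - 0.0700000000000003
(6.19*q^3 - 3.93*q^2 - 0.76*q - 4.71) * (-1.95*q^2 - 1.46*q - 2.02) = -12.0705*q^5 - 1.3739*q^4 - 5.284*q^3 + 18.2327*q^2 + 8.4118*q + 9.5142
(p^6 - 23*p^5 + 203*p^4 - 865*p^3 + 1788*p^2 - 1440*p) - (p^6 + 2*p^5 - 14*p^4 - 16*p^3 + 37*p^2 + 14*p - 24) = -25*p^5 + 217*p^4 - 849*p^3 + 1751*p^2 - 1454*p + 24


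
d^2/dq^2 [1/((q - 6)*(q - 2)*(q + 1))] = 2*(6*q^4 - 56*q^3 + 159*q^2 - 120*q + 100)/(q^9 - 21*q^8 + 159*q^7 - 475*q^6 + 132*q^5 + 1716*q^4 - 1520*q^3 - 2448*q^2 + 1728*q + 1728)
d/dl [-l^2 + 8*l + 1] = 8 - 2*l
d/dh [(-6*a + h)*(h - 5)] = -6*a + 2*h - 5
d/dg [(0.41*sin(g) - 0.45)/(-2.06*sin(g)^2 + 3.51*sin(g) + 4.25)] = (0.8446*sin(g)^2 - 1.854*sin(g) + 3.322)*cos(g)/(4.2436*sin(g)^4 - 14.4612*sin(g)^3 - 5.1899*sin(g)^2 + 29.835*sin(g) + 18.0625)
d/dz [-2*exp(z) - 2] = -2*exp(z)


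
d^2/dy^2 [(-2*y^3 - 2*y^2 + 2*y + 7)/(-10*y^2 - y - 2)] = 2*(-258*y^3 - 2208*y^2 - 66*y + 145)/(1000*y^6 + 300*y^5 + 630*y^4 + 121*y^3 + 126*y^2 + 12*y + 8)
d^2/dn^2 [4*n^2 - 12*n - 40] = 8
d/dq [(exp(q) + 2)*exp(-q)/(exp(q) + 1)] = (-exp(2*q) - 4*exp(q) - 2)*exp(-q)/(exp(2*q) + 2*exp(q) + 1)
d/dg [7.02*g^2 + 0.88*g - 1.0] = 14.04*g + 0.88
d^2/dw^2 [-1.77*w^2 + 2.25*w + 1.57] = -3.54000000000000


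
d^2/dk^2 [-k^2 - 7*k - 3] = -2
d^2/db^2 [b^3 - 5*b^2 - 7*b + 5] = 6*b - 10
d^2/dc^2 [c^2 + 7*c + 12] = 2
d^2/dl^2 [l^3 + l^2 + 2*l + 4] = 6*l + 2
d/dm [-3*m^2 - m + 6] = -6*m - 1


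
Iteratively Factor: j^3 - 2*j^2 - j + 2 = (j - 2)*(j^2 - 1) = (j - 2)*(j - 1)*(j + 1)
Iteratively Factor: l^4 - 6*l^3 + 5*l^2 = (l - 1)*(l^3 - 5*l^2) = l*(l - 1)*(l^2 - 5*l) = l^2*(l - 1)*(l - 5)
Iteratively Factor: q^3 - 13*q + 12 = (q - 1)*(q^2 + q - 12) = (q - 3)*(q - 1)*(q + 4)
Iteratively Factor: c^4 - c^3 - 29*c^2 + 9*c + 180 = (c + 4)*(c^3 - 5*c^2 - 9*c + 45) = (c + 3)*(c + 4)*(c^2 - 8*c + 15) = (c - 3)*(c + 3)*(c + 4)*(c - 5)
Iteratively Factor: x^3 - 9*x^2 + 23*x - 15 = (x - 1)*(x^2 - 8*x + 15) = (x - 3)*(x - 1)*(x - 5)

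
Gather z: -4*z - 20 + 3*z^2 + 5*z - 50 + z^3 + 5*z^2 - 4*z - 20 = z^3 + 8*z^2 - 3*z - 90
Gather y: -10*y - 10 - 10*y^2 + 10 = -10*y^2 - 10*y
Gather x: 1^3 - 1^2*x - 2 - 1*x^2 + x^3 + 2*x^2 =x^3 + x^2 - x - 1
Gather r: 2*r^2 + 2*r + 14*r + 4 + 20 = 2*r^2 + 16*r + 24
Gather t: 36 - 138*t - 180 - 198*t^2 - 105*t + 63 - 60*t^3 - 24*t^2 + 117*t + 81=-60*t^3 - 222*t^2 - 126*t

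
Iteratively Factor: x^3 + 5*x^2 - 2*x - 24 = (x + 4)*(x^2 + x - 6) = (x + 3)*(x + 4)*(x - 2)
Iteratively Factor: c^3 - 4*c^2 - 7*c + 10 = (c + 2)*(c^2 - 6*c + 5) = (c - 5)*(c + 2)*(c - 1)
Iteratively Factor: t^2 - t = (t)*(t - 1)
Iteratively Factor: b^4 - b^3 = (b)*(b^3 - b^2) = b^2*(b^2 - b) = b^2*(b - 1)*(b)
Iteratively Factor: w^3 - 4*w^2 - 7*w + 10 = (w - 1)*(w^2 - 3*w - 10) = (w - 1)*(w + 2)*(w - 5)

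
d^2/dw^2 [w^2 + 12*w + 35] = 2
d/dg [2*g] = 2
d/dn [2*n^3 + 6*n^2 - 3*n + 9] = 6*n^2 + 12*n - 3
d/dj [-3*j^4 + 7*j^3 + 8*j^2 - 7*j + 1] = -12*j^3 + 21*j^2 + 16*j - 7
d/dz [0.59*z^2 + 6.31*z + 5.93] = 1.18*z + 6.31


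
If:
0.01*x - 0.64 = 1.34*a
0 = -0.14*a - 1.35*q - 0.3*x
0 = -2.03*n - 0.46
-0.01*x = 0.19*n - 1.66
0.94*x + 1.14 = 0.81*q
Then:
No Solution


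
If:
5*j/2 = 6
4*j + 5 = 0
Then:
No Solution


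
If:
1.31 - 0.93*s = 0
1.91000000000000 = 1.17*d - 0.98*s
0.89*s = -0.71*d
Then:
No Solution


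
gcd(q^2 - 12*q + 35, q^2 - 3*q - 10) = q - 5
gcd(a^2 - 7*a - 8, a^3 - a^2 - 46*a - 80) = a - 8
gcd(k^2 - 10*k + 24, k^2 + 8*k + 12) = 1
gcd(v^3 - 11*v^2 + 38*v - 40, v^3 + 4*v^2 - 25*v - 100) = v - 5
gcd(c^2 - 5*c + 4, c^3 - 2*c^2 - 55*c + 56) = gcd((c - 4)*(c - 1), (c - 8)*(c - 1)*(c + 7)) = c - 1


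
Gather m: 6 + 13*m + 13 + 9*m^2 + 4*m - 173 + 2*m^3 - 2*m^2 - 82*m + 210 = 2*m^3 + 7*m^2 - 65*m + 56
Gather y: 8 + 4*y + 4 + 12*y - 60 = 16*y - 48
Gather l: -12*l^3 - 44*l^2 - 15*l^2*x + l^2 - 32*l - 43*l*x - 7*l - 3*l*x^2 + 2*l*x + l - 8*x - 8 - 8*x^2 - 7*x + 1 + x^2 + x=-12*l^3 + l^2*(-15*x - 43) + l*(-3*x^2 - 41*x - 38) - 7*x^2 - 14*x - 7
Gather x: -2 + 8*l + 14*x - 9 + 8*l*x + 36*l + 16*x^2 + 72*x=44*l + 16*x^2 + x*(8*l + 86) - 11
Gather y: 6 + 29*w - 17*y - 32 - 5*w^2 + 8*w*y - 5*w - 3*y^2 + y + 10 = -5*w^2 + 24*w - 3*y^2 + y*(8*w - 16) - 16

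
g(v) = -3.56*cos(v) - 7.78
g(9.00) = -4.54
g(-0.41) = -11.04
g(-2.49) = -4.95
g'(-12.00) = 1.91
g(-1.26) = -8.87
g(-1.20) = -9.07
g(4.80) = -8.09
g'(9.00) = 1.47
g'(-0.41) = -1.42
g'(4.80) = -3.55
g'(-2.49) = -2.16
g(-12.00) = -10.78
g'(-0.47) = -1.61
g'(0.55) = 1.86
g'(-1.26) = -3.39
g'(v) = 3.56*sin(v)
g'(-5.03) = 3.38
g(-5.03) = -8.89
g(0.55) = -10.81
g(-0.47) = -10.95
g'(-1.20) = -3.32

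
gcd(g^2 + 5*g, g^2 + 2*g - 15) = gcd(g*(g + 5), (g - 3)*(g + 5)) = g + 5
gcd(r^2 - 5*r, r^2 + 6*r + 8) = 1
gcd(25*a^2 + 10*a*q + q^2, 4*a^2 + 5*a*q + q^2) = 1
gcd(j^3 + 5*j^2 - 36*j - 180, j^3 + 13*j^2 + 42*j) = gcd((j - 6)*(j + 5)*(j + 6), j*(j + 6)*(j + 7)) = j + 6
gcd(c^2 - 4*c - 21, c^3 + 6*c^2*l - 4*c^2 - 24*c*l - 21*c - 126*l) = c^2 - 4*c - 21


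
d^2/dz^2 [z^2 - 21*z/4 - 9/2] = 2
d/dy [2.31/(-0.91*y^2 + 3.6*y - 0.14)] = (4.2042*y - 8.316)/(0.91*y^2 - 3.6*y + 0.14)^2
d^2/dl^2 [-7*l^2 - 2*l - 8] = -14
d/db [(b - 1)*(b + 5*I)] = 2*b - 1 + 5*I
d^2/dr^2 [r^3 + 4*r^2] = 6*r + 8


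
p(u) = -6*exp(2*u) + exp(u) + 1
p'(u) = -12*exp(2*u) + exp(u)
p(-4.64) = 1.01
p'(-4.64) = 0.01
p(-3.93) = 1.02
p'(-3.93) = 0.02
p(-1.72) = 0.99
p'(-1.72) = -0.21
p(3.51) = -6678.27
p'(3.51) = -13391.99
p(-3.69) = 1.02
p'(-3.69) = 0.02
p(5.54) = -388909.62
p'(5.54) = -778075.92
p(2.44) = -777.31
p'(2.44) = -1568.09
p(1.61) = -144.17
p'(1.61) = -295.33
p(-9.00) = 1.00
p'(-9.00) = 0.00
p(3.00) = -2399.49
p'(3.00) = -4821.06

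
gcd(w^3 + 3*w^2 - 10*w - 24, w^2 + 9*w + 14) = w + 2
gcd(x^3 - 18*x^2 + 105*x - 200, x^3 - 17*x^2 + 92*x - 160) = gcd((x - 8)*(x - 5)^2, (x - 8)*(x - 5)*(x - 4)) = x^2 - 13*x + 40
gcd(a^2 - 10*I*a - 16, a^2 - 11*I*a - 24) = a - 8*I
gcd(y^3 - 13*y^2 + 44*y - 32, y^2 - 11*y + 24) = y - 8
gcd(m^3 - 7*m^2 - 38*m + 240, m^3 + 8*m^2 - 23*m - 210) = m^2 + m - 30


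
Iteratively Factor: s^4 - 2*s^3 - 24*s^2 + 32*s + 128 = (s - 4)*(s^3 + 2*s^2 - 16*s - 32) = (s - 4)*(s + 4)*(s^2 - 2*s - 8) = (s - 4)^2*(s + 4)*(s + 2)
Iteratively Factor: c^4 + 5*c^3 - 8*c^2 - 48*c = (c)*(c^3 + 5*c^2 - 8*c - 48) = c*(c + 4)*(c^2 + c - 12) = c*(c - 3)*(c + 4)*(c + 4)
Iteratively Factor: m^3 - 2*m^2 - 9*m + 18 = (m + 3)*(m^2 - 5*m + 6) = (m - 2)*(m + 3)*(m - 3)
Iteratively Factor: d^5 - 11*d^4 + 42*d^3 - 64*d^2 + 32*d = (d - 4)*(d^4 - 7*d^3 + 14*d^2 - 8*d) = (d - 4)*(d - 1)*(d^3 - 6*d^2 + 8*d) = (d - 4)^2*(d - 1)*(d^2 - 2*d) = d*(d - 4)^2*(d - 1)*(d - 2)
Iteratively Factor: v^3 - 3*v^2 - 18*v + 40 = (v - 5)*(v^2 + 2*v - 8) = (v - 5)*(v + 4)*(v - 2)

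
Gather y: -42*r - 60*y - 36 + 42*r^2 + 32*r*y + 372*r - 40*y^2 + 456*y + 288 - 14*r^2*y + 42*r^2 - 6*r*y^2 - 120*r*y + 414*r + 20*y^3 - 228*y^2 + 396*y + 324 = 84*r^2 + 744*r + 20*y^3 + y^2*(-6*r - 268) + y*(-14*r^2 - 88*r + 792) + 576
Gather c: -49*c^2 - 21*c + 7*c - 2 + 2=-49*c^2 - 14*c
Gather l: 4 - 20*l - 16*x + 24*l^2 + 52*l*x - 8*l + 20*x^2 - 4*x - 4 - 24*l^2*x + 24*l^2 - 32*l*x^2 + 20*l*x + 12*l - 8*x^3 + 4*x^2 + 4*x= l^2*(48 - 24*x) + l*(-32*x^2 + 72*x - 16) - 8*x^3 + 24*x^2 - 16*x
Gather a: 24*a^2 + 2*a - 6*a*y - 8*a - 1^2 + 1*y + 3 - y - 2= 24*a^2 + a*(-6*y - 6)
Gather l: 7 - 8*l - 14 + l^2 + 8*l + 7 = l^2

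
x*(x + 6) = x^2 + 6*x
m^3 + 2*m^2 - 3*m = m*(m - 1)*(m + 3)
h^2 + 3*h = h*(h + 3)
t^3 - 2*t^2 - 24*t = t*(t - 6)*(t + 4)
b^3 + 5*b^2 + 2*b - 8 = (b - 1)*(b + 2)*(b + 4)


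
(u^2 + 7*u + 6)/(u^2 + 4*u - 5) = (u^2 + 7*u + 6)/(u^2 + 4*u - 5)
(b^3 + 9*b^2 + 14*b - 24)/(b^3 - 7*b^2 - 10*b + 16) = (b^2 + 10*b + 24)/(b^2 - 6*b - 16)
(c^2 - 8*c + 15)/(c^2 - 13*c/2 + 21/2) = 2*(c - 5)/(2*c - 7)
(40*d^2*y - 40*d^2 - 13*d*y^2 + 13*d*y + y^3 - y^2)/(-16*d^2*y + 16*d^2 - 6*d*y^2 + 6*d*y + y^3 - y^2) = (-5*d + y)/(2*d + y)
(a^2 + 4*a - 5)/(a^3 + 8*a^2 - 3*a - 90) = (a - 1)/(a^2 + 3*a - 18)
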